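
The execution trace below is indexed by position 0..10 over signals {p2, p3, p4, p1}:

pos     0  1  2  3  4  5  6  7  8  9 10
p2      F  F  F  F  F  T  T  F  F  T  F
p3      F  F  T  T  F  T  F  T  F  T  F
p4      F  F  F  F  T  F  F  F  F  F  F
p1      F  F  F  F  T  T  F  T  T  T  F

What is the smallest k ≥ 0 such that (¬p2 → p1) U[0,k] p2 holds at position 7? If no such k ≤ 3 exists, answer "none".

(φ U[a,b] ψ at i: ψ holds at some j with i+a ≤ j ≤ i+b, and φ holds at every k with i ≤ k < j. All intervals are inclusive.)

2

Need earliest j ≥ 7 with p2, and (¬p2 → p1) at every k in [7,j-1].
  j=7: rhs fails.
  j=8: rhs fails.
  j=9: rhs holds; lhs holds on [7,8]. k = 2.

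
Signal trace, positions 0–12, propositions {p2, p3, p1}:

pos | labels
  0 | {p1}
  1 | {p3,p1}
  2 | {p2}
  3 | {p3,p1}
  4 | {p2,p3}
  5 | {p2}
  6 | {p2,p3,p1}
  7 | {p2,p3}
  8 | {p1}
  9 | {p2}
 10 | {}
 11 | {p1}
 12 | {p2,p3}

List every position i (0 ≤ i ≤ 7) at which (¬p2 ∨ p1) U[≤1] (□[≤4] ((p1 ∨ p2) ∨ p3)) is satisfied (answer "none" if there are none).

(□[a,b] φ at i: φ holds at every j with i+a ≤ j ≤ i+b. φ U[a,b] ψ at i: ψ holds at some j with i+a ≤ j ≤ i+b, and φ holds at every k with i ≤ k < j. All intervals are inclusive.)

Evaluate at each i in [0,7]:
  i=0: ✓ (rhs at j=0)
  i=1: ✓ (rhs at j=1)
  i=2: ✓ (rhs at j=2)
  i=3: ✓ (rhs at j=3)
  i=4: ✓ (rhs at j=4)
  i=5: ✓ (rhs at j=5)
  i=6: ✗ (no rhs in [6,7])
  i=7: ✗ (no rhs in [7,8])

0, 1, 2, 3, 4, 5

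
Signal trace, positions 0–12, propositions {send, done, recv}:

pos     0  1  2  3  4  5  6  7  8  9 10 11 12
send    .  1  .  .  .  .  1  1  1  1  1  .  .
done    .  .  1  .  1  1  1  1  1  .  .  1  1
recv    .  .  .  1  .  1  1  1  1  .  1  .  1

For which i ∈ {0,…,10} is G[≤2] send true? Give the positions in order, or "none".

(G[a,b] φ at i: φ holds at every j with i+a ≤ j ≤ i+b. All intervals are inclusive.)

Evaluate at each i in [0,10]:
  i=0: ✗ (fails at j=0)
  i=1: ✗ (fails at j=2)
  i=2: ✗ (fails at j=2)
  i=3: ✗ (fails at j=3)
  i=4: ✗ (fails at j=4)
  i=5: ✗ (fails at j=5)
  i=6: ✓ (all of [6,8])
  i=7: ✓ (all of [7,9])
  i=8: ✓ (all of [8,10])
  i=9: ✗ (fails at j=11)
  i=10: ✗ (fails at j=11)

6, 7, 8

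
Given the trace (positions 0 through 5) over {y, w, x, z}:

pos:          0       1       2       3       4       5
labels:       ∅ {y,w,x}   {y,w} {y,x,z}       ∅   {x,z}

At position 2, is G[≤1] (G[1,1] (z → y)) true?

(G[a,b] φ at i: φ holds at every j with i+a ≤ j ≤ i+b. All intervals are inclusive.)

True

Check G[1,1] (z → y) at every j in [2,3]:
  j=2: holds on [3,3]
  j=3: holds on [4,4]
All positions satisfy it → formula holds.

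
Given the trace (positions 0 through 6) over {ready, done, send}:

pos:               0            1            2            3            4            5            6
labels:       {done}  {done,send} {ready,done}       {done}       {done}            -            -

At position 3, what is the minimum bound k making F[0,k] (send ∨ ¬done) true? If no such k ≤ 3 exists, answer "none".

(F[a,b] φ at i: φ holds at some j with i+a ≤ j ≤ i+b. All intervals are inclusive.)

2

Scan j = 3,4,… for (send ∨ ¬done):
  j=3: fails
  j=4: fails
  j=5: holds
First hit at j=5, so smallest k = 5-3 = 2.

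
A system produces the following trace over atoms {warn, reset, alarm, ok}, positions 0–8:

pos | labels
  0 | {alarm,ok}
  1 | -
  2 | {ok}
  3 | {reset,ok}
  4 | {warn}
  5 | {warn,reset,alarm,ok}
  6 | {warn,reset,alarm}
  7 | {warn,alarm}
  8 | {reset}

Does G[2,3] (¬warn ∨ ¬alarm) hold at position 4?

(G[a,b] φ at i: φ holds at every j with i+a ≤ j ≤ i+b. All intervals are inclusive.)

Check (¬warn ∨ ¬alarm) at every j in [6,7]:
  j=6: false
  j=7: false
Fails at j=6 → formula fails.

No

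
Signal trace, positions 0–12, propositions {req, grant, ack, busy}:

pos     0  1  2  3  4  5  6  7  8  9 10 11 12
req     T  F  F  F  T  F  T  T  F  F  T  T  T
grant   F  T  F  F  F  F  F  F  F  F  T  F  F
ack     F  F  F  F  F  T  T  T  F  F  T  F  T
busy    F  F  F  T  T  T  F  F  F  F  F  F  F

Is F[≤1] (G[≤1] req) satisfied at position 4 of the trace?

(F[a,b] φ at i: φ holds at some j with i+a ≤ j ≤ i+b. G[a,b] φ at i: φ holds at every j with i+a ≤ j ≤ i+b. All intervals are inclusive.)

Check G[≤1] req at each j in [4,5]:
  j=4: fails at 5
  j=5: fails at 5
No position in the window satisfies it → formula fails.

No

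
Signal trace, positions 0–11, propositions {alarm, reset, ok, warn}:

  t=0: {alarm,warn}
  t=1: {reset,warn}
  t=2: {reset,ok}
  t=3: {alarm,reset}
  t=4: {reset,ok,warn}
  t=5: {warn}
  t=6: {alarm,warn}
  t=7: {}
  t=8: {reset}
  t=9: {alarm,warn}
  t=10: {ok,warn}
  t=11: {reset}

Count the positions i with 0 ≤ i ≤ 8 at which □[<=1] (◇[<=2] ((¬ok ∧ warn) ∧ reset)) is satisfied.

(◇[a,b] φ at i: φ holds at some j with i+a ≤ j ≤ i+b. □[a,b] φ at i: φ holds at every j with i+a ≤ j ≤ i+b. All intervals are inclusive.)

Evaluate at each i in [0,8]:
  i=0: ✓ (all of [0,1])
  i=1: ✗ (fails at j=2)
  i=2: ✗ (fails at j=2)
  i=3: ✗ (fails at j=3)
  i=4: ✗ (fails at j=4)
  i=5: ✗ (fails at j=5)
  i=6: ✗ (fails at j=6)
  i=7: ✗ (fails at j=7)
  i=8: ✗ (fails at j=8)
Positions where it holds: {0} → 1.

1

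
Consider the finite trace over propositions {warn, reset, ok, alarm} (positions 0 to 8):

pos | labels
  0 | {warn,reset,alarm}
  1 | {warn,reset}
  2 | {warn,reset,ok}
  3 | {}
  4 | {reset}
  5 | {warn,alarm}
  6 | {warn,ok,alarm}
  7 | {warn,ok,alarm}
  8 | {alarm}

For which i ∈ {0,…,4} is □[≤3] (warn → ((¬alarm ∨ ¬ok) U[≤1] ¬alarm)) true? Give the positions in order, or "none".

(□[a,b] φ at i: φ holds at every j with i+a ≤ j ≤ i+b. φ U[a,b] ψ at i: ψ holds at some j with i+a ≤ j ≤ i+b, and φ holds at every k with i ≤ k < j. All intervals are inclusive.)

Evaluate at each i in [0,4]:
  i=0: ✓ (all of [0,3])
  i=1: ✓ (all of [1,4])
  i=2: ✗ (fails at j=5)
  i=3: ✗ (fails at j=5)
  i=4: ✗ (fails at j=5)

0, 1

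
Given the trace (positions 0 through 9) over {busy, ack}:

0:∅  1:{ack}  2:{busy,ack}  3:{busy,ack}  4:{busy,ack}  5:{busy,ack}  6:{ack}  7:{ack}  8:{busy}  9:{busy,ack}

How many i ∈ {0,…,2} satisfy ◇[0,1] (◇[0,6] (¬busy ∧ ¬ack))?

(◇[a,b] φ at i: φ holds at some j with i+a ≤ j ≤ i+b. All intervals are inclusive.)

Evaluate at each i in [0,2]:
  i=0: ✓ (witness j=0)
  i=1: ✗ (none in [1,2])
  i=2: ✗ (none in [2,3])
Positions where it holds: {0} → 1.

1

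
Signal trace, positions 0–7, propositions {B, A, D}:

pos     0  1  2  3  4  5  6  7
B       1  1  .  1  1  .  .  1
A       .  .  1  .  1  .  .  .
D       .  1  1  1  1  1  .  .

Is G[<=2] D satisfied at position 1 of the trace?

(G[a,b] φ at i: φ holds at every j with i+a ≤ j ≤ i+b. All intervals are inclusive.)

Check D at every j in [1,3]:
  j=1: true
  j=2: true
  j=3: true
All positions satisfy it → formula holds.

True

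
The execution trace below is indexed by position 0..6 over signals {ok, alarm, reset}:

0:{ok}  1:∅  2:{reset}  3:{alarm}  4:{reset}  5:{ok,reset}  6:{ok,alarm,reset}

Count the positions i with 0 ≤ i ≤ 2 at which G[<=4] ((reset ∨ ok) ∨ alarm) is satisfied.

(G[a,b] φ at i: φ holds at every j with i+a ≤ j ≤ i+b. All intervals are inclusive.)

1

Evaluate at each i in [0,2]:
  i=0: ✗ (fails at j=1)
  i=1: ✗ (fails at j=1)
  i=2: ✓ (all of [2,6])
Positions where it holds: {2} → 1.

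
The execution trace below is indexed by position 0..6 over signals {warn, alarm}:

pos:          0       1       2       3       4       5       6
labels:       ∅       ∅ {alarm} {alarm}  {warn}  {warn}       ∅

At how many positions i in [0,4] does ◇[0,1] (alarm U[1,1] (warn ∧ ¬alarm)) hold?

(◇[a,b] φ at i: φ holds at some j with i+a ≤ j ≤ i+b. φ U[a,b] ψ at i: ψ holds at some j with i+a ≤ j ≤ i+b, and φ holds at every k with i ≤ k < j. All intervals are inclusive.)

2

Evaluate at each i in [0,4]:
  i=0: ✗ (none in [0,1])
  i=1: ✗ (none in [1,2])
  i=2: ✓ (witness j=3)
  i=3: ✓ (witness j=3)
  i=4: ✗ (none in [4,5])
Positions where it holds: {2, 3} → 2.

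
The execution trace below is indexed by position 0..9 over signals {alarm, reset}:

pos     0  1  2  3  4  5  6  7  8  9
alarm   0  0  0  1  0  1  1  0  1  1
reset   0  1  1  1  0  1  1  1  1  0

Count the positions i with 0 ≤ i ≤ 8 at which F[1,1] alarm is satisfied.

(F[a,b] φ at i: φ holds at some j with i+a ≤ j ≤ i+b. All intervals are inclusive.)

Evaluate at each i in [0,8]:
  i=0: ✗ (none in [1,1])
  i=1: ✗ (none in [2,2])
  i=2: ✓ (witness j=3)
  i=3: ✗ (none in [4,4])
  i=4: ✓ (witness j=5)
  i=5: ✓ (witness j=6)
  i=6: ✗ (none in [7,7])
  i=7: ✓ (witness j=8)
  i=8: ✓ (witness j=9)
Positions where it holds: {2, 4, 5, 7, 8} → 5.

5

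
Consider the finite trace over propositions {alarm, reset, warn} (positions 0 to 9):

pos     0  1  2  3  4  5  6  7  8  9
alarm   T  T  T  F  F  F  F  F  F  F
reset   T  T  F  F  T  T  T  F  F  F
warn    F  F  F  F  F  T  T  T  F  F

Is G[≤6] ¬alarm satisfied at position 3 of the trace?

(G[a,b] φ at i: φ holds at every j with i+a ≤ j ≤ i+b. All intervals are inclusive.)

Check ¬alarm at every j in [3,9]:
  j=3: true
  j=4: true
  j=5: true
  j=6: true
  j=7: true
  j=8: true
  j=9: true
All positions satisfy it → formula holds.

Holds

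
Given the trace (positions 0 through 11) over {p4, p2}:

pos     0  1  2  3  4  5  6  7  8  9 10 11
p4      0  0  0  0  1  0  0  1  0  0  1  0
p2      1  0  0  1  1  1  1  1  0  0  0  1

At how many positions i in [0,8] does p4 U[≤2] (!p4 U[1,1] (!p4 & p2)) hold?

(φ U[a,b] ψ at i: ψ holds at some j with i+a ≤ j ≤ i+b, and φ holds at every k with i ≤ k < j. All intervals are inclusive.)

Evaluate at each i in [0,8]:
  i=0: ✗ (lhs fails at k=0 before rhs at j=2)
  i=1: ✗ (lhs fails at k=1 before rhs at j=2)
  i=2: ✓ (rhs at j=2)
  i=3: ✗ (lhs fails at k=3 before rhs at j=5)
  i=4: ✓ (rhs at j=5; lhs holds on [4,4])
  i=5: ✓ (rhs at j=5)
  i=6: ✗ (no rhs in [6,8])
  i=7: ✗ (no rhs in [7,9])
  i=8: ✗ (no rhs in [8,10])
Positions where it holds: {2, 4, 5} → 3.

3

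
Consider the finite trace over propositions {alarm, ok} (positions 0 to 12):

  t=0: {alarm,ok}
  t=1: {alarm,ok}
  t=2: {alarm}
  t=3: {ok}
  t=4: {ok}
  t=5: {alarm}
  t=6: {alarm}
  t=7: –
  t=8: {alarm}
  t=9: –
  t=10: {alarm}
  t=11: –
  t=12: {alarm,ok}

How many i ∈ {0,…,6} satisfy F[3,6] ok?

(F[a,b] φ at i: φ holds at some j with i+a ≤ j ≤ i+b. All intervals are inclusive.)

3

Evaluate at each i in [0,6]:
  i=0: ✓ (witness j=3)
  i=1: ✓ (witness j=4)
  i=2: ✗ (none in [5,8])
  i=3: ✗ (none in [6,9])
  i=4: ✗ (none in [7,10])
  i=5: ✗ (none in [8,11])
  i=6: ✓ (witness j=12)
Positions where it holds: {0, 1, 6} → 3.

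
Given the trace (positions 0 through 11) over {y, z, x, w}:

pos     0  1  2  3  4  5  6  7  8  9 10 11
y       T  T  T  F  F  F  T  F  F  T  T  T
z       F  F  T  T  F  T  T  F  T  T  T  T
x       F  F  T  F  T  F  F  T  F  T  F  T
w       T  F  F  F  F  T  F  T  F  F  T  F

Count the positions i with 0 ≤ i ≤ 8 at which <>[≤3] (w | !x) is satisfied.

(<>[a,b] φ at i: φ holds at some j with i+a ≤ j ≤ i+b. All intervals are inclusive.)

9

Evaluate at each i in [0,8]:
  i=0: ✓ (witness j=0)
  i=1: ✓ (witness j=1)
  i=2: ✓ (witness j=3)
  i=3: ✓ (witness j=3)
  i=4: ✓ (witness j=5)
  i=5: ✓ (witness j=5)
  i=6: ✓ (witness j=6)
  i=7: ✓ (witness j=7)
  i=8: ✓ (witness j=8)
Positions where it holds: {0, 1, 2, 3, 4, 5, 6, 7, 8} → 9.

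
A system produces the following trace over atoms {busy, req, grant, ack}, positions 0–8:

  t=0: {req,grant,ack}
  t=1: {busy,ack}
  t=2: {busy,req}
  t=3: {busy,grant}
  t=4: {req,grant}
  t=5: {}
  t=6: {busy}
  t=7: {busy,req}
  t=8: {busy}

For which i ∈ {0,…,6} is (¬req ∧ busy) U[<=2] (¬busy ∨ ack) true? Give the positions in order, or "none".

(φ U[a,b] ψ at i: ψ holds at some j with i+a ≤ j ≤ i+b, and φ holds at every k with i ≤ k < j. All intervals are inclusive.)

Evaluate at each i in [0,6]:
  i=0: ✓ (rhs at j=0)
  i=1: ✓ (rhs at j=1)
  i=2: ✗ (lhs fails at k=2 before rhs at j=4)
  i=3: ✓ (rhs at j=4; lhs holds on [3,3])
  i=4: ✓ (rhs at j=4)
  i=5: ✓ (rhs at j=5)
  i=6: ✗ (no rhs in [6,8])

0, 1, 3, 4, 5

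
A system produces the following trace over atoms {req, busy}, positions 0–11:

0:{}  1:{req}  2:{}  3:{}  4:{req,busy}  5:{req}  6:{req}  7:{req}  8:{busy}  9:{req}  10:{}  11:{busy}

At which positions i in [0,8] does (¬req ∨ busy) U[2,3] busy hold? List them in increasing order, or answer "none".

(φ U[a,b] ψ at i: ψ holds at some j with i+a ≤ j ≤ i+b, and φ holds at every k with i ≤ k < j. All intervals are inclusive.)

2

Evaluate at each i in [0,8]:
  i=0: ✗ (no rhs in [2,3])
  i=1: ✗ (lhs fails at k=1 before rhs at j=4)
  i=2: ✓ (rhs at j=4; lhs holds on [2,3])
  i=3: ✗ (no rhs in [5,6])
  i=4: ✗ (no rhs in [6,7])
  i=5: ✗ (lhs fails at k=5 before rhs at j=8)
  i=6: ✗ (lhs fails at k=6 before rhs at j=8)
  i=7: ✗ (no rhs in [9,10])
  i=8: ✗ (lhs fails at k=9 before rhs at j=11)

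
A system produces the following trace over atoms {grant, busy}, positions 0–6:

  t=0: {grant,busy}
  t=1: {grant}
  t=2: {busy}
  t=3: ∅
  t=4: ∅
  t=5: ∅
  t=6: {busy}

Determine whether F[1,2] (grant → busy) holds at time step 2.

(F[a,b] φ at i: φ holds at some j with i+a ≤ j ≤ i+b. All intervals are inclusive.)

Check (grant → busy) at each j in [3,4]:
  j=3: true
  j=4: true
Found at j=3 → formula holds.

True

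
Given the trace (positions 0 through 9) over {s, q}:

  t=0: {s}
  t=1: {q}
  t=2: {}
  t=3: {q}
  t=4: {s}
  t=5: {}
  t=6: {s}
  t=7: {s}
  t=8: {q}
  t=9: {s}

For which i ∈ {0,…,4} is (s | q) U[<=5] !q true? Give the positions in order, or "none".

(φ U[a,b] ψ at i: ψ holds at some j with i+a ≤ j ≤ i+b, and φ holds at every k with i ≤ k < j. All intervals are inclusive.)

0, 1, 2, 3, 4

Evaluate at each i in [0,4]:
  i=0: ✓ (rhs at j=0)
  i=1: ✓ (rhs at j=2; lhs holds on [1,1])
  i=2: ✓ (rhs at j=2)
  i=3: ✓ (rhs at j=4; lhs holds on [3,3])
  i=4: ✓ (rhs at j=4)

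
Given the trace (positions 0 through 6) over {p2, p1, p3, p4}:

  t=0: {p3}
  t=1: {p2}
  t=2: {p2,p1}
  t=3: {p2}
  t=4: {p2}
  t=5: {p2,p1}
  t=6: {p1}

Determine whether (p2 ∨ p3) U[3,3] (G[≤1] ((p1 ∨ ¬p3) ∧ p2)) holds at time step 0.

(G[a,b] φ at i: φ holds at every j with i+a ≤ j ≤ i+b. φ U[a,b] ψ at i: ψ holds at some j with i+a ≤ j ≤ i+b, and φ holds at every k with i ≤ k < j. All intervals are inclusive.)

Holds

Need some j in [3,3] with G[≤1] ((p1 ∨ ¬p3) ∧ p2), and (p2 ∨ p3) at every k in [0,j-1].
  j=3: G[≤1] ((p1 ∨ ¬p3) ∧ p2) holds; (p2 ∨ p3) holds at every k in [0,2] → satisfied.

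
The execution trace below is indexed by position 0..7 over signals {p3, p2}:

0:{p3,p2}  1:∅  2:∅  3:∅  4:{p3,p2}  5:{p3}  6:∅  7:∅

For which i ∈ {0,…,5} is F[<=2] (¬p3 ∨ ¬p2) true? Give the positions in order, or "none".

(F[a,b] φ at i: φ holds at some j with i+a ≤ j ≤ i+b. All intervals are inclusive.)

0, 1, 2, 3, 4, 5

Evaluate at each i in [0,5]:
  i=0: ✓ (witness j=1)
  i=1: ✓ (witness j=1)
  i=2: ✓ (witness j=2)
  i=3: ✓ (witness j=3)
  i=4: ✓ (witness j=5)
  i=5: ✓ (witness j=5)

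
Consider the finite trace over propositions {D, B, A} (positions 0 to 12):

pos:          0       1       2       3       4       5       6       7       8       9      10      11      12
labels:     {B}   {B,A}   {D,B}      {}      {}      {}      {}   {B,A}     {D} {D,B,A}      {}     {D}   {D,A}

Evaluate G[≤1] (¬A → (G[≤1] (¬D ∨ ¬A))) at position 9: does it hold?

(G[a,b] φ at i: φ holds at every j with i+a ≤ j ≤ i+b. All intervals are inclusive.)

Check (¬A → (G[≤1] (¬D ∨ ¬A))) at every j in [9,10]:
  j=9: antecedent false → ✓
  j=10: antecedent true; consequent holds on [10,11] → ✓
All positions satisfy it → formula holds.

True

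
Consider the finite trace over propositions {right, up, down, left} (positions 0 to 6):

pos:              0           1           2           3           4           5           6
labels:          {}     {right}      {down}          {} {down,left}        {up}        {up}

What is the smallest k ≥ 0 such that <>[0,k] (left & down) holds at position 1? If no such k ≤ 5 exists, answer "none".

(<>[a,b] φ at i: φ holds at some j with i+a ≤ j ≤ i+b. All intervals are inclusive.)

3

Scan j = 1,2,… for (left & down):
  j=1: fails
  j=2: fails
  j=3: fails
  j=4: holds
First hit at j=4, so smallest k = 4-1 = 3.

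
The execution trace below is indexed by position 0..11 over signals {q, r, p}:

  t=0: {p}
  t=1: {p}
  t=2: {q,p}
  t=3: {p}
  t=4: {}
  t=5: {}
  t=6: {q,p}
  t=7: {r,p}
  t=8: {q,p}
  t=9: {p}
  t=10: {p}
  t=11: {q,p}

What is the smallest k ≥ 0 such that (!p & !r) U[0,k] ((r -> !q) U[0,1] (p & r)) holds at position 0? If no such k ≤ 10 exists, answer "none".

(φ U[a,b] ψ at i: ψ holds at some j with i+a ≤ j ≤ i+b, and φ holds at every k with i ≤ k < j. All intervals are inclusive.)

Need earliest j ≥ 0 with ((r -> !q) U[0,1] (p & r)), and (!p & !r) at every k in [0,j-1].
  j=0: rhs fails.
  j=1: rhs fails.
  j=2: rhs fails.
  j=3: rhs fails.
  j=4: rhs fails.
  j=5: rhs fails.
  j=6: rhs holds but lhs fails at k=0.
  j=7: rhs holds but lhs fails at k=0.
  j=8: rhs fails.
  j=9: rhs fails.
  j=10: rhs fails.
No witness within the range → none.

none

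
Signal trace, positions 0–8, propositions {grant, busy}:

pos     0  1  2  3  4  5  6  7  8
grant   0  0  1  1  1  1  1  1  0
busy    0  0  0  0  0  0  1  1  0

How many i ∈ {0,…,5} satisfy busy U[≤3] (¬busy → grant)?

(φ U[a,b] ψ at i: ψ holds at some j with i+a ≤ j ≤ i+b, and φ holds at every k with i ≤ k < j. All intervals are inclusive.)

4

Evaluate at each i in [0,5]:
  i=0: ✗ (lhs fails at k=0 before rhs at j=2)
  i=1: ✗ (lhs fails at k=1 before rhs at j=2)
  i=2: ✓ (rhs at j=2)
  i=3: ✓ (rhs at j=3)
  i=4: ✓ (rhs at j=4)
  i=5: ✓ (rhs at j=5)
Positions where it holds: {2, 3, 4, 5} → 4.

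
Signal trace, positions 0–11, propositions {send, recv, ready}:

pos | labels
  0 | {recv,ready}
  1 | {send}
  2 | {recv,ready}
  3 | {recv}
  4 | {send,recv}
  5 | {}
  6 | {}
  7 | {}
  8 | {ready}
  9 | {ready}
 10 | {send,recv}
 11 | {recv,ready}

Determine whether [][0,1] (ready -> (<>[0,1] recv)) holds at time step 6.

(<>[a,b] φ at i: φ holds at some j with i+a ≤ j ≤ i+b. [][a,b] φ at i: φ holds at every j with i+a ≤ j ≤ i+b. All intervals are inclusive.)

Check (ready -> (<>[0,1] recv)) at every j in [6,7]:
  j=6: antecedent false → ✓
  j=7: antecedent false → ✓
All positions satisfy it → formula holds.

Yes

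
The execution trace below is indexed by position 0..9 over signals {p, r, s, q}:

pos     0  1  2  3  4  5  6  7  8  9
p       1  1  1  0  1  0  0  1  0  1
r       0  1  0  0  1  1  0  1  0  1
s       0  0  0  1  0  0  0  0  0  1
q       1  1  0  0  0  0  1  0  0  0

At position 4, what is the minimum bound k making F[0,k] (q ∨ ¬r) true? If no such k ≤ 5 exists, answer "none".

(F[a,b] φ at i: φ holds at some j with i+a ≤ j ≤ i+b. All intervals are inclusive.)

Scan j = 4,5,… for (q ∨ ¬r):
  j=4: fails
  j=5: fails
  j=6: holds
First hit at j=6, so smallest k = 6-4 = 2.

2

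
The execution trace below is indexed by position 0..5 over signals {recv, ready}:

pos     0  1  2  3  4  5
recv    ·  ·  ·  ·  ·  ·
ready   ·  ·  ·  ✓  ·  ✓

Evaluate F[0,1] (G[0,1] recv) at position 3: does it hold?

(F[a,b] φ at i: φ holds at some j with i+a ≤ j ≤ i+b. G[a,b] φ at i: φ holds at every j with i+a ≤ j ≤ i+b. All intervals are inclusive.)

Check G[0,1] recv at each j in [3,4]:
  j=3: fails at 3
  j=4: fails at 4
No position in the window satisfies it → formula fails.

No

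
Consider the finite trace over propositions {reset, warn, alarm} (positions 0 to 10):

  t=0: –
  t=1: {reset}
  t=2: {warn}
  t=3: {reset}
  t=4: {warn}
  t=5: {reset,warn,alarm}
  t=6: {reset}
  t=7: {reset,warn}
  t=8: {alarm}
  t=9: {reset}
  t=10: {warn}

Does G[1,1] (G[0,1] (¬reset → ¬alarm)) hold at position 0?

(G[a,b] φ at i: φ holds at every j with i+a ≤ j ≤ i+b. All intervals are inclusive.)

True

Check G[0,1] (¬reset → ¬alarm) at every j in [1,1]:
  j=1: holds on [1,2]
All positions satisfy it → formula holds.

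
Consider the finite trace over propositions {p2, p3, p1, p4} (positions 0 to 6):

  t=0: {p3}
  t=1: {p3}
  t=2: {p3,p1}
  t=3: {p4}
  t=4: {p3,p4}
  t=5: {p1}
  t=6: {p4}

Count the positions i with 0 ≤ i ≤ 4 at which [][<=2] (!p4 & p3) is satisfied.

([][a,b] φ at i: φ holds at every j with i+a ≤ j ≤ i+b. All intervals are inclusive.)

1

Evaluate at each i in [0,4]:
  i=0: ✓ (all of [0,2])
  i=1: ✗ (fails at j=3)
  i=2: ✗ (fails at j=3)
  i=3: ✗ (fails at j=3)
  i=4: ✗ (fails at j=4)
Positions where it holds: {0} → 1.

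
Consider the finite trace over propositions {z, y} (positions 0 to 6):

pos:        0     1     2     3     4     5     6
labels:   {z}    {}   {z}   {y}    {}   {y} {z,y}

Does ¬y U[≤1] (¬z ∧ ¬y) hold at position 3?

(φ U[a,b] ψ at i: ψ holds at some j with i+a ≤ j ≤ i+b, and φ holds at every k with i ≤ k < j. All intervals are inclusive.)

Need some j in [3,4] with (¬z ∧ ¬y), and ¬y at every k in [3,j-1].
  j=3: (¬z ∧ ¬y) false.
  j=4: (¬z ∧ ¬y) holds, but ¬y fails at k=3 → not this j.
No j in the window works → until fails.

No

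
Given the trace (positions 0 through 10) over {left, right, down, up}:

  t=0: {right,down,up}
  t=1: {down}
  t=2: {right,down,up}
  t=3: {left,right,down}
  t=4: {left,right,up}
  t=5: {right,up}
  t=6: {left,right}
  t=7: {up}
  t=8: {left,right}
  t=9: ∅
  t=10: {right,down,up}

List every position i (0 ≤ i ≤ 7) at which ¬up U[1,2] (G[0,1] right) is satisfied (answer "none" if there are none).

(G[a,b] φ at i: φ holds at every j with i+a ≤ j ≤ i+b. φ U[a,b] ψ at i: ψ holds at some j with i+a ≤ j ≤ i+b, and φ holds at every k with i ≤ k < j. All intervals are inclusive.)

1, 3

Evaluate at each i in [0,7]:
  i=0: ✗ (lhs fails at k=0 before rhs at j=2)
  i=1: ✓ (rhs at j=2; lhs holds on [1,1])
  i=2: ✗ (lhs fails at k=2 before rhs at j=3)
  i=3: ✓ (rhs at j=4; lhs holds on [3,3])
  i=4: ✗ (lhs fails at k=4 before rhs at j=5)
  i=5: ✗ (no rhs in [6,7])
  i=6: ✗ (no rhs in [7,8])
  i=7: ✗ (no rhs in [8,9])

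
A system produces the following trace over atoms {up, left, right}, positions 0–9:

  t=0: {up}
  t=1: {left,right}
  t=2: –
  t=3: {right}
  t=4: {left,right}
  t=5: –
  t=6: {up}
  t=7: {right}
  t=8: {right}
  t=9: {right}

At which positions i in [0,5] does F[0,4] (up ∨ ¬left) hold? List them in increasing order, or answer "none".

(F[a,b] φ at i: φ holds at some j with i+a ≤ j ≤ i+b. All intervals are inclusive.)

0, 1, 2, 3, 4, 5

Evaluate at each i in [0,5]:
  i=0: ✓ (witness j=0)
  i=1: ✓ (witness j=2)
  i=2: ✓ (witness j=2)
  i=3: ✓ (witness j=3)
  i=4: ✓ (witness j=5)
  i=5: ✓ (witness j=5)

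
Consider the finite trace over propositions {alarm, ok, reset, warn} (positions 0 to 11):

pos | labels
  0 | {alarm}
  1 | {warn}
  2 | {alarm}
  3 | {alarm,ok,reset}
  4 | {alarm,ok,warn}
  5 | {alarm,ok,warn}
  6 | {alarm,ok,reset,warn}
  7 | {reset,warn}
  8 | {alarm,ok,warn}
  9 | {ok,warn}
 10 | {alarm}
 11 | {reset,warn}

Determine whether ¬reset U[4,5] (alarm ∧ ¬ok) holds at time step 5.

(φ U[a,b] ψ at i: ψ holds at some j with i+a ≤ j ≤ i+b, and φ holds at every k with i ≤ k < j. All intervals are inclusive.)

False

Need some j in [9,10] with (alarm ∧ ¬ok), and ¬reset at every k in [5,j-1].
  j=9: (alarm ∧ ¬ok) false.
  j=10: (alarm ∧ ¬ok) holds, but ¬reset fails at k=6 → not this j.
No j in the window works → until fails.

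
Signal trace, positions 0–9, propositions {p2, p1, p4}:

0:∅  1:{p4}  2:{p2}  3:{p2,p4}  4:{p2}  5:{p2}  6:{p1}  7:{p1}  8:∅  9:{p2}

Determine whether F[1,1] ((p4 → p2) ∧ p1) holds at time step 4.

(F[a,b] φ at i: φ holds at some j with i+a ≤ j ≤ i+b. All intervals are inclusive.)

Check ((p4 → p2) ∧ p1) at each j in [5,5]:
  j=5: false
No position in the window satisfies it → formula fails.

False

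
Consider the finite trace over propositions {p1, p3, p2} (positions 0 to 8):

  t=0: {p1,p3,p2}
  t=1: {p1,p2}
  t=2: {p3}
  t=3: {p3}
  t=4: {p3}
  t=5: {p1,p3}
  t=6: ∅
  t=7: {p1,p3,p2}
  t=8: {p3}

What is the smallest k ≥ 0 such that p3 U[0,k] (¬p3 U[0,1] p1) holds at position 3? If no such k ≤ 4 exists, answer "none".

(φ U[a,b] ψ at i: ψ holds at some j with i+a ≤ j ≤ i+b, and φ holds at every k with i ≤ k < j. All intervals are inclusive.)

Need earliest j ≥ 3 with (¬p3 U[0,1] p1), and p3 at every k in [3,j-1].
  j=3: rhs fails.
  j=4: rhs fails.
  j=5: rhs holds; lhs holds on [3,4]. k = 2.

2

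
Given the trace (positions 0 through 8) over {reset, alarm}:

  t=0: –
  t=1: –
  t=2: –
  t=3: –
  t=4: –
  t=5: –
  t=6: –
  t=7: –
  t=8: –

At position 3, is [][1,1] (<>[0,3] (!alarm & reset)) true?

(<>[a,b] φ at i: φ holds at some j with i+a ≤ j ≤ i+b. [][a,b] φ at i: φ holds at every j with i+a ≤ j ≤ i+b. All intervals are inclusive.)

False

Check <>[0,3] (!alarm & reset) at every j in [4,4]:
  j=4: fails (none in [4,7])
Fails at j=4 → formula fails.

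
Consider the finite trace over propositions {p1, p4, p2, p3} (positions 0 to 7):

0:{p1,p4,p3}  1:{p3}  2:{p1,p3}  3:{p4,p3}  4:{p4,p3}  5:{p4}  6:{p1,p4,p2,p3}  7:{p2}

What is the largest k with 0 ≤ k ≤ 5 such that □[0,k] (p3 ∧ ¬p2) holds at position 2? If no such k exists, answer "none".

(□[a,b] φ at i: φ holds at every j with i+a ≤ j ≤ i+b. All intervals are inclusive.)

(p3 ∧ ¬p2) must hold from j=2 onward; find where it first fails.
  j=2: holds
  j=3: holds
  j=4: holds
  j=5: fails
Holds on [2,4], so largest k = 2.

2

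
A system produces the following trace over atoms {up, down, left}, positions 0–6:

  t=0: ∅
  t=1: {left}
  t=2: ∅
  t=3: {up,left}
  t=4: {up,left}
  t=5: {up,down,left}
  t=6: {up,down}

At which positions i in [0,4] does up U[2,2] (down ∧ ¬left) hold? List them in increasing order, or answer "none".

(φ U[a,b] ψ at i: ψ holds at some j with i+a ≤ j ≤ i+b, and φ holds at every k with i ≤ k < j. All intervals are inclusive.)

Evaluate at each i in [0,4]:
  i=0: ✗ (no rhs in [2,2])
  i=1: ✗ (no rhs in [3,3])
  i=2: ✗ (no rhs in [4,4])
  i=3: ✗ (no rhs in [5,5])
  i=4: ✓ (rhs at j=6; lhs holds on [4,5])

4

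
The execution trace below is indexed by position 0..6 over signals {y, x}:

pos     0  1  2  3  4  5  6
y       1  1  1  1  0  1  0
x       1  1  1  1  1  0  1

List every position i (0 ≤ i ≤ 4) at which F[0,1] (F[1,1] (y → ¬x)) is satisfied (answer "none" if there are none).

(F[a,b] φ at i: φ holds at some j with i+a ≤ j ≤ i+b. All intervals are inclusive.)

Evaluate at each i in [0,4]:
  i=0: ✗ (none in [0,1])
  i=1: ✗ (none in [1,2])
  i=2: ✓ (witness j=3)
  i=3: ✓ (witness j=3)
  i=4: ✓ (witness j=4)

2, 3, 4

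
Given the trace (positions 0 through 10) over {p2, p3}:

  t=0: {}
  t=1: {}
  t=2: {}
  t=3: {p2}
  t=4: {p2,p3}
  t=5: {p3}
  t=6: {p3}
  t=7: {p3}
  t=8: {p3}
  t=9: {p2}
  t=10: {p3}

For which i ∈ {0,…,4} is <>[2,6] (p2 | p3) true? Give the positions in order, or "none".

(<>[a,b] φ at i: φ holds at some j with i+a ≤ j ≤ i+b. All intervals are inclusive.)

0, 1, 2, 3, 4

Evaluate at each i in [0,4]:
  i=0: ✓ (witness j=3)
  i=1: ✓ (witness j=3)
  i=2: ✓ (witness j=4)
  i=3: ✓ (witness j=5)
  i=4: ✓ (witness j=6)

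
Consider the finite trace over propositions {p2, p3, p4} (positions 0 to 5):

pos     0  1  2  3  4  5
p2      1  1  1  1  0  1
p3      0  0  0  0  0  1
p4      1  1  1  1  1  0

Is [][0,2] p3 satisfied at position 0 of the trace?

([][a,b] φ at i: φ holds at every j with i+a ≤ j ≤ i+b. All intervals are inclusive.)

False

Check p3 at every j in [0,2]:
  j=0: false
  j=1: false
  j=2: false
Fails at j=0 → formula fails.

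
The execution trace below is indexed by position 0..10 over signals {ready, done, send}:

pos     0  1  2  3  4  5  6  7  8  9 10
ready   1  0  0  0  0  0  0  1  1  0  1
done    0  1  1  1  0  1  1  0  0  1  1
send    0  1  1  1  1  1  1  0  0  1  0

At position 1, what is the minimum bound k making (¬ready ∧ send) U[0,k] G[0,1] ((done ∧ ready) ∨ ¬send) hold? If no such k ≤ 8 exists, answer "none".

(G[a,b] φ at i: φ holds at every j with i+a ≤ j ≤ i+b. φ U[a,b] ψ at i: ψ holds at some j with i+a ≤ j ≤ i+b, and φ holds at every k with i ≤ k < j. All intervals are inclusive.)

6

Need earliest j ≥ 1 with G[0,1] ((done ∧ ready) ∨ ¬send), and (¬ready ∧ send) at every k in [1,j-1].
  j=1: rhs fails.
  j=2: rhs fails.
  j=3: rhs fails.
  j=4: rhs fails.
  j=5: rhs fails.
  j=6: rhs fails.
  j=7: rhs holds; lhs holds on [1,6]. k = 6.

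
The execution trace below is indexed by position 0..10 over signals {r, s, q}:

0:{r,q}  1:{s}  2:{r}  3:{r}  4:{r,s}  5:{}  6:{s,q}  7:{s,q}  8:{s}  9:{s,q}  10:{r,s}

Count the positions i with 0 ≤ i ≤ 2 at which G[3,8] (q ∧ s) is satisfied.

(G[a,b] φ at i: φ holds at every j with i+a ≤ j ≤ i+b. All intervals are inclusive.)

Evaluate at each i in [0,2]:
  i=0: ✗ (fails at j=3)
  i=1: ✗ (fails at j=4)
  i=2: ✗ (fails at j=5)
Positions where it holds: {} → 0.

0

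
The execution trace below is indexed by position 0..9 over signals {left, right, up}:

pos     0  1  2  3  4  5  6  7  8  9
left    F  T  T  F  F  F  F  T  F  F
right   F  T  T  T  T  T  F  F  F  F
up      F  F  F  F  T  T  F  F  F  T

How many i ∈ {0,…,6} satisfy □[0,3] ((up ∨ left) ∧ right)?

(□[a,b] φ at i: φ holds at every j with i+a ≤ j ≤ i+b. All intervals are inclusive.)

Evaluate at each i in [0,6]:
  i=0: ✗ (fails at j=0)
  i=1: ✗ (fails at j=3)
  i=2: ✗ (fails at j=3)
  i=3: ✗ (fails at j=3)
  i=4: ✗ (fails at j=6)
  i=5: ✗ (fails at j=6)
  i=6: ✗ (fails at j=6)
Positions where it holds: {} → 0.

0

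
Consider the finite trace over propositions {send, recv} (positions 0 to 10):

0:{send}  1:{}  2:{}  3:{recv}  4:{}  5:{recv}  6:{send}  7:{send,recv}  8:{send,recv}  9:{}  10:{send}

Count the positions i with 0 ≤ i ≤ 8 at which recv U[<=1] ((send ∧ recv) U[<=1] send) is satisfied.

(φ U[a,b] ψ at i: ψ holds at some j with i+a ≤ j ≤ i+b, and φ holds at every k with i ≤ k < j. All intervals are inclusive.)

5

Evaluate at each i in [0,8]:
  i=0: ✓ (rhs at j=0)
  i=1: ✗ (no rhs in [1,2])
  i=2: ✗ (no rhs in [2,3])
  i=3: ✗ (no rhs in [3,4])
  i=4: ✗ (no rhs in [4,5])
  i=5: ✓ (rhs at j=6; lhs holds on [5,5])
  i=6: ✓ (rhs at j=6)
  i=7: ✓ (rhs at j=7)
  i=8: ✓ (rhs at j=8)
Positions where it holds: {0, 5, 6, 7, 8} → 5.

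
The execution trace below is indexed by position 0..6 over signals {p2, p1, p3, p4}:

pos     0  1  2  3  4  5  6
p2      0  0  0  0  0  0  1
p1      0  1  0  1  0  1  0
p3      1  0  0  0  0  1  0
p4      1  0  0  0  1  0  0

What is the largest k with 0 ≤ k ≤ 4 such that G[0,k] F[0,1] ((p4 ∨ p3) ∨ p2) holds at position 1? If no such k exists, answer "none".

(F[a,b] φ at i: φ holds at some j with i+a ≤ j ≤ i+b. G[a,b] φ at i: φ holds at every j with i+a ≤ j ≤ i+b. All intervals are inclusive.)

F[0,1] ((p4 ∨ p3) ∨ p2) must hold from j=1 onward; find where it first fails.
  j=1: fails → no k works.

none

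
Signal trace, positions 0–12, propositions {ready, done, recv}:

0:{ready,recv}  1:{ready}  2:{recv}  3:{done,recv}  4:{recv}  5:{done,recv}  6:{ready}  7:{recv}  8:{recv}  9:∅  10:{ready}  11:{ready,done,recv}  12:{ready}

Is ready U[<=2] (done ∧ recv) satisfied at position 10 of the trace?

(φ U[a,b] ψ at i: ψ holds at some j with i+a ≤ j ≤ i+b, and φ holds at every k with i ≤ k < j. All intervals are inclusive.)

Yes

Need some j in [10,12] with (done ∧ recv), and ready at every k in [10,j-1].
  j=10: (done ∧ recv) false.
  j=11: (done ∧ recv) holds; ready holds at every k in [10,10] → satisfied.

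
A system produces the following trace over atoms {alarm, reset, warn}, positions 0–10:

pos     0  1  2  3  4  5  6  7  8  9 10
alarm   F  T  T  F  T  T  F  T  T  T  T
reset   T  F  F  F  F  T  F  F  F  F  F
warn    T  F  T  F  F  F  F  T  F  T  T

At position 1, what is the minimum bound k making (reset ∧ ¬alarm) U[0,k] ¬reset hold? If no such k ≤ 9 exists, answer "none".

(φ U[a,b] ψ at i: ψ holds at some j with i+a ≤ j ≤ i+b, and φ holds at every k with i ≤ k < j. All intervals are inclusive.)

Need earliest j ≥ 1 with ¬reset, and (reset ∧ ¬alarm) at every k in [1,j-1].
  j=1: rhs holds (empty prefix). k = 0.

0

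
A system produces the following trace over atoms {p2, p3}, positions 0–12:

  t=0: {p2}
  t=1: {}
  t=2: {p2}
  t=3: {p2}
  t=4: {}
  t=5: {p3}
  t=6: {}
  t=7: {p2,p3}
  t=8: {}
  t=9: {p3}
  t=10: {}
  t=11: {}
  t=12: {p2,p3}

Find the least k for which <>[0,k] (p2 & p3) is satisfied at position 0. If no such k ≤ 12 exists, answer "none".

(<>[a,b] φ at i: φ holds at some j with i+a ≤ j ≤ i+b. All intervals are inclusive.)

7

Scan j = 0,1,… for (p2 & p3):
  j=0: fails
  j=1: fails
  j=2: fails
  j=3: fails
  j=4: fails
  j=5: fails
  j=6: fails
  j=7: holds
First hit at j=7, so smallest k = 7-0 = 7.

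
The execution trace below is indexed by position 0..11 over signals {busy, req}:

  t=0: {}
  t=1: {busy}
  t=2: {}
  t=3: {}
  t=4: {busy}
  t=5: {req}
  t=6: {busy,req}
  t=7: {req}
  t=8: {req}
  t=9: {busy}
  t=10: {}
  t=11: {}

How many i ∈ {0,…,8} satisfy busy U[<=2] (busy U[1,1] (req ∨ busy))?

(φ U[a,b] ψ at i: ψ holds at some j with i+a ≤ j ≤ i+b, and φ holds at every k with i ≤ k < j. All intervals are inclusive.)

2

Evaluate at each i in [0,8]:
  i=0: ✗ (no rhs in [0,2])
  i=1: ✗ (no rhs in [1,3])
  i=2: ✗ (lhs fails at k=2 before rhs at j=4)
  i=3: ✗ (lhs fails at k=3 before rhs at j=4)
  i=4: ✓ (rhs at j=4)
  i=5: ✗ (lhs fails at k=5 before rhs at j=6)
  i=6: ✓ (rhs at j=6)
  i=7: ✗ (no rhs in [7,9])
  i=8: ✗ (no rhs in [8,10])
Positions where it holds: {4, 6} → 2.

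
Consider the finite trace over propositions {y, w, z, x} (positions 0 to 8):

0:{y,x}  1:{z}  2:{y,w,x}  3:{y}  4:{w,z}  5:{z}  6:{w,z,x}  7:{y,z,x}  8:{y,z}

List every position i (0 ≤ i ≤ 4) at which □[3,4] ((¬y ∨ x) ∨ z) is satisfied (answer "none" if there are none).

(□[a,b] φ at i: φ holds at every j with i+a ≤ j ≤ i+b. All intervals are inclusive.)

1, 2, 3, 4

Evaluate at each i in [0,4]:
  i=0: ✗ (fails at j=3)
  i=1: ✓ (all of [4,5])
  i=2: ✓ (all of [5,6])
  i=3: ✓ (all of [6,7])
  i=4: ✓ (all of [7,8])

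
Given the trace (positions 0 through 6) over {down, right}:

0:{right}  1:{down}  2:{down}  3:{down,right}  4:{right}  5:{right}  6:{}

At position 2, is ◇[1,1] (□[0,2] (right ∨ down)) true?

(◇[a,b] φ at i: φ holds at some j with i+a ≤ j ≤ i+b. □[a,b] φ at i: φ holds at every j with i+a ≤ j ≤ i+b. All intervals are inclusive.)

Holds

Check □[0,2] (right ∨ down) at each j in [3,3]:
  j=3: holds on [3,5]
Found at j=3 → formula holds.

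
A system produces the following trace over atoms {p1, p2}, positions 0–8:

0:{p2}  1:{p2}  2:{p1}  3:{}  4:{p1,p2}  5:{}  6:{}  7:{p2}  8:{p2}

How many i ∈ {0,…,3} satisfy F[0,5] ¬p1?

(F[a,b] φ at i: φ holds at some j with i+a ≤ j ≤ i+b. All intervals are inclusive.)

4

Evaluate at each i in [0,3]:
  i=0: ✓ (witness j=0)
  i=1: ✓ (witness j=1)
  i=2: ✓ (witness j=3)
  i=3: ✓ (witness j=3)
Positions where it holds: {0, 1, 2, 3} → 4.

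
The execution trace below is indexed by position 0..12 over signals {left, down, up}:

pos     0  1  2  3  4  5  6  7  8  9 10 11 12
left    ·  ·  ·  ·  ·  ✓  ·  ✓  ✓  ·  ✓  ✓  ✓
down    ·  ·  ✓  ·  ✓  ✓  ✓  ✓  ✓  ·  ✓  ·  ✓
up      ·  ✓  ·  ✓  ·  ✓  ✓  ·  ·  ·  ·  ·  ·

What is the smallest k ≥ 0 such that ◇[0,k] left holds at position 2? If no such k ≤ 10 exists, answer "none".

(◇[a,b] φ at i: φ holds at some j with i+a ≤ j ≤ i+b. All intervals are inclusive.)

Scan j = 2,3,… for left:
  j=2: fails
  j=3: fails
  j=4: fails
  j=5: holds
First hit at j=5, so smallest k = 5-2 = 3.

3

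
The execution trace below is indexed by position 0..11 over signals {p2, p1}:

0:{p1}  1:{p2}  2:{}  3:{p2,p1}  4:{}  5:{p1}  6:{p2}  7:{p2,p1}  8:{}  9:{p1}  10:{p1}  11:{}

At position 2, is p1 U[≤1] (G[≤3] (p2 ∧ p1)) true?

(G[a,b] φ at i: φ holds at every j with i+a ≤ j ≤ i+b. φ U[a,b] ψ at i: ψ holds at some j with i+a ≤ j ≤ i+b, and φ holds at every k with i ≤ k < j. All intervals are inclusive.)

Need some j in [2,3] with G[≤3] (p2 ∧ p1), and p1 at every k in [2,j-1].
  j=2: G[≤3] (p2 ∧ p1) — fails at 2.
  j=3: G[≤3] (p2 ∧ p1) — fails at 4.
No j in the window works → until fails.

False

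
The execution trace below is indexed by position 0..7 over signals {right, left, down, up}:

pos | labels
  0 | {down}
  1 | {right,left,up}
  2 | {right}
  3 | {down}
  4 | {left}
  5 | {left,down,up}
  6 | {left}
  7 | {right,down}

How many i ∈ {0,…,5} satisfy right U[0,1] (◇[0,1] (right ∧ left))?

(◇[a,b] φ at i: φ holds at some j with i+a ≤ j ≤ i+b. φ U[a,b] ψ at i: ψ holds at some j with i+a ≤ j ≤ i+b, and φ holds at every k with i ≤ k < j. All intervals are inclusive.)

2

Evaluate at each i in [0,5]:
  i=0: ✓ (rhs at j=0)
  i=1: ✓ (rhs at j=1)
  i=2: ✗ (no rhs in [2,3])
  i=3: ✗ (no rhs in [3,4])
  i=4: ✗ (no rhs in [4,5])
  i=5: ✗ (no rhs in [5,6])
Positions where it holds: {0, 1} → 2.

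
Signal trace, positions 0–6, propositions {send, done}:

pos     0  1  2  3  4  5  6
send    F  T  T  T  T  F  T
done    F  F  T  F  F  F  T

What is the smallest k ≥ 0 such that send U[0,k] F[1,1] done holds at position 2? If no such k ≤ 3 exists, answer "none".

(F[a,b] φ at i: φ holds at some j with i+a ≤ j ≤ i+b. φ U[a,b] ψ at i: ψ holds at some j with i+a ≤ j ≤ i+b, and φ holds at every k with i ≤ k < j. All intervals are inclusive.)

Need earliest j ≥ 2 with F[1,1] done, and send at every k in [2,j-1].
  j=2: rhs fails.
  j=3: rhs fails.
  j=4: rhs fails.
  j=5: rhs holds; lhs holds on [2,4]. k = 3.

3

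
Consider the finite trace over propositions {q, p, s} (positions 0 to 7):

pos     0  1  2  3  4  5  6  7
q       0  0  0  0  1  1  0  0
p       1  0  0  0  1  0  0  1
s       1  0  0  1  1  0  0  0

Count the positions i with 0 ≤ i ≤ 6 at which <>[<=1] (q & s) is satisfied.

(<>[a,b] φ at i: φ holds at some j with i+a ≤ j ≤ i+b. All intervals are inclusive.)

2

Evaluate at each i in [0,6]:
  i=0: ✗ (none in [0,1])
  i=1: ✗ (none in [1,2])
  i=2: ✗ (none in [2,3])
  i=3: ✓ (witness j=4)
  i=4: ✓ (witness j=4)
  i=5: ✗ (none in [5,6])
  i=6: ✗ (none in [6,7])
Positions where it holds: {3, 4} → 2.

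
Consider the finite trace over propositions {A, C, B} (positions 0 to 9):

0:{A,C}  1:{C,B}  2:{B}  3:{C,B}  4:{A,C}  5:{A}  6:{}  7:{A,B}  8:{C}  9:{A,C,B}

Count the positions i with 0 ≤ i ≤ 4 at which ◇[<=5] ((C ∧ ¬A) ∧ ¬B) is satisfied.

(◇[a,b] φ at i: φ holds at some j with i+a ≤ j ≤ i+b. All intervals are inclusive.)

Evaluate at each i in [0,4]:
  i=0: ✗ (none in [0,5])
  i=1: ✗ (none in [1,6])
  i=2: ✗ (none in [2,7])
  i=3: ✓ (witness j=8)
  i=4: ✓ (witness j=8)
Positions where it holds: {3, 4} → 2.

2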